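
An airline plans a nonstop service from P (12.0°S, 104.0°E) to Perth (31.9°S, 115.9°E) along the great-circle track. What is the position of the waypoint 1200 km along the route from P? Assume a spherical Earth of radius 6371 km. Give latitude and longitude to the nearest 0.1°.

≈ (21.6°S, 109.2°E)

Write both endpoints as unit vectors p₁, p₂ with components (cos φ cos λ, cos φ sin λ, sin φ).
The central angle between the endpoints is δ = arccos(p₁·p₂) ≈ 0.396 rad (22.7°). The total great-circle distance is δ·R ≈ 0.396 × 6371 ≈ 2526 km, so the target fraction is f = 1200/2526 ≈ 0.475.
Interpolate at f ≈ 0.475 with slerp weights a = sin((1−f)δ)/sin δ ≈ 0.535, b = sin(fδ)/sin δ ≈ 0.485.
p = a·p₁ + b·p₂ ≈ (-0.306, 0.878, -0.367); φ = arcsin(p_z) ≈ -21.56°, λ = atan2(p_y, p_x) ≈ 109.24°.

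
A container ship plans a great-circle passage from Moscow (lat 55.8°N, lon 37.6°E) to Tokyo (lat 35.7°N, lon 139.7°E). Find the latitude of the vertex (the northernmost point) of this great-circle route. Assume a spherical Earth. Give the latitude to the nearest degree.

The great circle lies in the plane with unit normal n̂ = (p₁ × p₂)/|p₁ × p₂|.
Here n̂_z ≈ +0.484; the vertex latitude is φ_max = arccos|n̂_z| ≈ 61.1°.
Check via Clairaut: cos φ_max = |cos φ₁| · sin C = cos(55.8°)·sin(59.4°) ≈ 0.484, again giving ≈ 61.1°.

≈ 61°N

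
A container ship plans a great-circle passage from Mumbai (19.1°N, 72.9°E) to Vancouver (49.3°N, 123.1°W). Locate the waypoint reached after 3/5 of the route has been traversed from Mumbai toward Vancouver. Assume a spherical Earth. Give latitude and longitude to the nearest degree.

From cos δ = sin φ₁ sin φ₂ + cos φ₁ cos φ₂ cos Δλ, the central angle is δ ≈ 1.922 rad (110.1°).
Interpolate at f = 3/5 with slerp weights a = sin((1−f)δ)/sin δ ≈ 0.741, b = sin(fδ)/sin δ ≈ 0.974.
p = a·p₁ + b·p₂ ≈ (-0.141, 0.137, 0.980); φ = arcsin(p_z) ≈ 78.66°, λ = atan2(p_y, p_x) ≈ 135.81°.

≈ 79°N, 136°E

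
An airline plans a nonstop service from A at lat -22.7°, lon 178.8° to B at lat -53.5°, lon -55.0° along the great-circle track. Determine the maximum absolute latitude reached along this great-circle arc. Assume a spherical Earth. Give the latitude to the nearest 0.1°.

The great circle lies in the plane with unit normal n̂ = (p₁ × p₂)/|p₁ × p₂|.
Here n̂_z ≈ +0.443; the vertex latitude is φ_max = arccos|n̂_z| ≈ 63.7°.
Check via Clairaut: cos φ_max = |cos φ₁| · sin C = cos(22.7°)·sin(151.3°) ≈ 0.443, again giving ≈ 63.7°.

≈ -63.7°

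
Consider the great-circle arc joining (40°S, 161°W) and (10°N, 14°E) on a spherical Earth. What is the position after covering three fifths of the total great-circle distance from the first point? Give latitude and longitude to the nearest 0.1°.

The haversine formula gives a central angle δ ≈ 2.612 rad (149.7°) between the endpoints.
Interpolate at f = 3/5 with slerp weights a = sin((1−f)δ)/sin δ ≈ 1.713, b = sin(fδ)/sin δ ≈ 1.980.
p = a·p₁ + b·p₂ ≈ (0.652, 0.045, -0.757); φ = arcsin(p_z) ≈ -49.21°, λ = atan2(p_y, p_x) ≈ 3.92°.

≈ (49.2°S, 3.9°E)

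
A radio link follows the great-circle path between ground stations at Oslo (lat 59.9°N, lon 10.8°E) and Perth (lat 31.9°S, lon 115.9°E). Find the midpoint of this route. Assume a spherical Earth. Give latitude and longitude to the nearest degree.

Write both endpoints as unit vectors p₁, p₂ with components (cos φ cos λ, cos φ sin λ, sin φ).
The central angle between the endpoints is δ = arccos(p₁·p₂) ≈ 2.175 rad (124.6°).
Interpolate at f = 1/2 with slerp weights a = sin((1−f)δ)/sin δ ≈ 1.076, b = sin(fδ)/sin δ ≈ 1.076.
p = a·p₁ + b·p₂ ≈ (0.131, 0.923, 0.362); φ = arcsin(p_z) ≈ 21.24°, λ = atan2(p_y, p_x) ≈ 81.92°.

≈ lat 21°N, lon 82°E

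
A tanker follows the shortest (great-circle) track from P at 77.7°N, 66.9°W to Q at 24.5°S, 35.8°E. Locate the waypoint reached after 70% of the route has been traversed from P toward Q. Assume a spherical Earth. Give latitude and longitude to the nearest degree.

From cos δ = sin φ₁ sin φ₂ + cos φ₁ cos φ₂ cos Δλ, the central angle is δ ≈ 2.035 rad (116.6°).
Interpolate at f = 0.70 with slerp weights a = sin((1−f)δ)/sin δ ≈ 0.641, b = sin(fδ)/sin δ ≈ 1.106.
p = a·p₁ + b·p₂ ≈ (0.870, 0.463, 0.168); φ = arcsin(p_z) ≈ 9.65°, λ = atan2(p_y, p_x) ≈ 28.03°.

≈ 10°N, 28°E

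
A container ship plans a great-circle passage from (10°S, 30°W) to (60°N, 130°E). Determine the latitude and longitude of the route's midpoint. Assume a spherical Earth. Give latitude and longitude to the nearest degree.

From cos δ = sin φ₁ sin φ₂ + cos φ₁ cos φ₂ cos Δλ, the central angle is δ ≈ 2.231 rad (127.8°).
Interpolate at f = 1/2 with slerp weights a = sin((1−f)δ)/sin δ ≈ 1.137, b = sin(fδ)/sin δ ≈ 1.137.
p = a·p₁ + b·p₂ ≈ (0.604, -0.124, 0.787); φ = arcsin(p_z) ≈ 51.91°, λ = atan2(p_y, p_x) ≈ -11.63°.

≈ (52°N, 12°W)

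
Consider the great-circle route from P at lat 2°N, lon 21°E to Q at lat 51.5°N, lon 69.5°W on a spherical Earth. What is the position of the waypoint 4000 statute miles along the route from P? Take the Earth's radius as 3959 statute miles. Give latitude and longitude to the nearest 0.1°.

≈ lat 42.9°N, lon 25.1°W

Convert each endpoint to a unit vector on the sphere (x = cos φ cos λ, y = cos φ sin λ, z = sin φ).
The central angle between the endpoints is δ = arccos(p₁·p₂) ≈ 1.549 rad (88.7°). The total great-circle distance is δ·R ≈ 1.549 × 3959 ≈ 6132 mi, so the target fraction is f = 4000/6132 ≈ 0.652.
Interpolate at f ≈ 0.652 with slerp weights a = sin((1−f)δ)/sin δ ≈ 0.513, b = sin(fδ)/sin δ ≈ 0.847.
p = a·p₁ + b·p₂ ≈ (0.663, -0.310, 0.681); φ = arcsin(p_z) ≈ 42.92°, λ = atan2(p_y, p_x) ≈ -25.07°.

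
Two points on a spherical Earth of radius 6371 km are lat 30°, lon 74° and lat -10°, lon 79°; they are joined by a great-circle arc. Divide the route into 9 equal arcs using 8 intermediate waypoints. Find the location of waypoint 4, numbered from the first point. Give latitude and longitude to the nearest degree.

Write both endpoints as unit vectors p₁, p₂ with components (cos φ cos λ, cos φ sin λ, sin φ).
The central angle between the endpoints is δ = arccos(p₁·p₂) ≈ 0.703 rad (40.3°).
Interpolate at f = 4/9 with slerp weights a = sin((1−f)δ)/sin δ ≈ 0.589, b = sin(fδ)/sin δ ≈ 0.475.
p = a·p₁ + b·p₂ ≈ (0.230, 0.950, 0.212); φ = arcsin(p_z) ≈ 12.23°, λ = atan2(p_y, p_x) ≈ 76.39°.

≈ lat 12°, lon 76°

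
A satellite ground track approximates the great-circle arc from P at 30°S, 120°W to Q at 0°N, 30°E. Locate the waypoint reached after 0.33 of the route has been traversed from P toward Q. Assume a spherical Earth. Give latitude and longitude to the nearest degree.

≈ 49°S, 64°W

Write both endpoints as unit vectors p₁, p₂ with components (cos φ cos λ, cos φ sin λ, sin φ).
The central angle between the endpoints is δ = arccos(p₁·p₂) ≈ 2.419 rad (138.6°).
Interpolate at f = 0.33 with slerp weights a = sin((1−f)δ)/sin δ ≈ 1.510, b = sin(fδ)/sin δ ≈ 1.083.
p = a·p₁ + b·p₂ ≈ (0.284, -0.591, -0.755); φ = arcsin(p_z) ≈ -49.02°, λ = atan2(p_y, p_x) ≈ -64.36°.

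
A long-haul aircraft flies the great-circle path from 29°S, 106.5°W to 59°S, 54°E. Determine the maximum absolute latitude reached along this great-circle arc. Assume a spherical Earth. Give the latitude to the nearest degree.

The great circle lies in the plane with unit normal n̂ = (p₁ × p₂)/|p₁ × p₂|.
Here n̂_z ≈ +0.150; the vertex latitude is φ_max = arccos|n̂_z| ≈ 81.4°.
Check via Clairaut: cos φ_max = |cos φ₁| · sin C = cos(29.0°)·sin(170.1°) ≈ 0.150, again giving ≈ 81.4°.

≈ 81°S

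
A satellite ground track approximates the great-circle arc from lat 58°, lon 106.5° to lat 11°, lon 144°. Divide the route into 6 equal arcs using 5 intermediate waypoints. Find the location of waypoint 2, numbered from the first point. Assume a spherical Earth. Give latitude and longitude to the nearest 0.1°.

≈ lat 43.7°, lon 125.0°

Write both endpoints as unit vectors p₁, p₂ with components (cos φ cos λ, cos φ sin λ, sin φ).
The central angle between the endpoints is δ = arccos(p₁·p₂) ≈ 0.959 rad (54.9°).
Interpolate at f = 2/6 with slerp weights a = sin((1−f)δ)/sin δ ≈ 0.729, b = sin(fδ)/sin δ ≈ 0.384.
p = a·p₁ + b·p₂ ≈ (-0.415, 0.592, 0.691); φ = arcsin(p_z) ≈ 43.74°, λ = atan2(p_y, p_x) ≈ 125.01°.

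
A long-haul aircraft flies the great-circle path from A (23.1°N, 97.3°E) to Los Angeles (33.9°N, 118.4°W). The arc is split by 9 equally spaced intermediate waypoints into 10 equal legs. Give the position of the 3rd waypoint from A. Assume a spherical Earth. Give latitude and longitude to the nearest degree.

≈ (50°N, 125°E)

Convert each endpoint to a unit vector on the sphere (x = cos φ cos λ, y = cos φ sin λ, z = sin φ).
The central angle between the endpoints is δ = arccos(p₁·p₂) ≈ 1.984 rad (113.7°).
Interpolate at f = 3/10 with slerp weights a = sin((1−f)δ)/sin δ ≈ 1.074, b = sin(fδ)/sin δ ≈ 0.612.
p = a·p₁ + b·p₂ ≈ (-0.367, 0.533, 0.763); φ = arcsin(p_z) ≈ 49.69°, λ = atan2(p_y, p_x) ≈ 124.57°.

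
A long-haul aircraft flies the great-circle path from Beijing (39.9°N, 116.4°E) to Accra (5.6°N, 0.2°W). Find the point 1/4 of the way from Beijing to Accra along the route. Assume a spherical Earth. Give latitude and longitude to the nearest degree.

Write both endpoints as unit vectors p₁, p₂ with components (cos φ cos λ, cos φ sin λ, sin φ).
The central angle between the endpoints is δ = arccos(p₁·p₂) ≈ 1.854 rad (106.2°).
Interpolate at f = 1/4 with slerp weights a = sin((1−f)δ)/sin δ ≈ 1.025, b = sin(fδ)/sin δ ≈ 0.466.
p = a·p₁ + b·p₂ ≈ (0.114, 0.702, 0.703); φ = arcsin(p_z) ≈ 44.64°, λ = atan2(p_y, p_x) ≈ 80.79°.

≈ 45°N, 81°E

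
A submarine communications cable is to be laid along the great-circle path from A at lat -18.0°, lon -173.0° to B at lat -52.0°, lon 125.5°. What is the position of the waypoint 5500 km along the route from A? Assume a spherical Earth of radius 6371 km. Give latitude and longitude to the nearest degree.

≈ lat -49°, lon 139°

From cos δ = sin φ₁ sin φ₂ + cos φ₁ cos φ₂ cos Δλ, the central angle is δ ≈ 1.021 rad (58.5°). The total great-circle distance is δ·R ≈ 1.021 × 6371 ≈ 6502 km, so the target fraction is f = 5500/6502 ≈ 0.846.
Interpolate at f ≈ 0.846 with slerp weights a = sin((1−f)δ)/sin δ ≈ 0.184, b = sin(fδ)/sin δ ≈ 0.892.
p = a·p₁ + b·p₂ ≈ (-0.492, 0.426, -0.759); φ = arcsin(p_z) ≈ -49.41°, λ = atan2(p_y, p_x) ≈ 139.15°.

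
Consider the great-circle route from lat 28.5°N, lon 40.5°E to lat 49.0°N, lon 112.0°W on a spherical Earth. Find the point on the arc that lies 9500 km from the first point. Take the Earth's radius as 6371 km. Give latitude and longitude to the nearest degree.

Convert each endpoint to a unit vector on the sphere (x = cos φ cos λ, y = cos φ sin λ, z = sin φ).
The central angle between the endpoints is δ = arccos(p₁·p₂) ≈ 1.723 rad (98.7°). The total great-circle distance is δ·R ≈ 1.723 × 6371 ≈ 10975 km, so the target fraction is f = 9500/10975 ≈ 0.866.
Interpolate at f ≈ 0.866 with slerp weights a = sin((1−f)δ)/sin δ ≈ 0.232, b = sin(fδ)/sin δ ≈ 1.008.
p = a·p₁ + b·p₂ ≈ (-0.093, -0.481, 0.872); φ = arcsin(p_z) ≈ 60.67°, λ = atan2(p_y, p_x) ≈ -100.91°.

≈ lat 61°N, lon 101°W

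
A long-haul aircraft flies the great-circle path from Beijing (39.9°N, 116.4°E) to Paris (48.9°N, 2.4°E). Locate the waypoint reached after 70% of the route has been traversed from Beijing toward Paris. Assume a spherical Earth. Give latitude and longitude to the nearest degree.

The haversine formula gives a central angle δ ≈ 1.289 rad (73.8°) between the endpoints.
Interpolate at f = 0.70 with slerp weights a = sin((1−f)δ)/sin δ ≈ 0.393, b = sin(fδ)/sin δ ≈ 0.817.
p = a·p₁ + b·p₂ ≈ (0.403, 0.292, 0.867); φ = arcsin(p_z) ≈ 60.16°, λ = atan2(p_y, p_x) ≈ 35.97°.

≈ 60°N, 36°E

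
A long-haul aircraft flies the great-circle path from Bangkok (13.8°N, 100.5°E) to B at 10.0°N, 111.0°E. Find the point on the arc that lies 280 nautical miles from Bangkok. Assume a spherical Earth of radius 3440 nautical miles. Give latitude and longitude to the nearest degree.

Convert each endpoint to a unit vector on the sphere (x = cos φ cos λ, y = cos φ sin λ, z = sin φ).
The central angle between the endpoints is δ = arccos(p₁·p₂) ≈ 0.191 rad (11.0°). The total great-circle distance is δ·R ≈ 0.191 × 3440 ≈ 658 nmi, so the target fraction is f = 280/658 ≈ 0.426.
Interpolate at f ≈ 0.426 with slerp weights a = sin((1−f)δ)/sin δ ≈ 0.577, b = sin(fδ)/sin δ ≈ 0.428.
p = a·p₁ + b·p₂ ≈ (-0.253, 0.944, 0.212); φ = arcsin(p_z) ≈ 12.23°, λ = atan2(p_y, p_x) ≈ 105.01°.

≈ 12°N, 105°E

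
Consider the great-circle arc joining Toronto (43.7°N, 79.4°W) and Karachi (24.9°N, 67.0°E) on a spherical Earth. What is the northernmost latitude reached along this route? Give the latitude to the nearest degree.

The great circle lies in the plane with unit normal n̂ = (p₁ × p₂)/|p₁ × p₂|.
Here n̂_z ≈ +0.375; the vertex latitude is φ_max = arccos|n̂_z| ≈ 68.0°.
Check via Clairaut: cos φ_max = |cos φ₁| · sin C = cos(43.7°)·sin(31.3°) ≈ 0.375, again giving ≈ 68.0°.

≈ 68°N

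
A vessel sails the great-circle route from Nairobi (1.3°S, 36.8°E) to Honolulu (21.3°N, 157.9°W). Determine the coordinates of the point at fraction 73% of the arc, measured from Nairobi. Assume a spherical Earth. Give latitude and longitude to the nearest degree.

Write both endpoints as unit vectors p₁, p₂ with components (cos φ cos λ, cos φ sin λ, sin φ).
The central angle between the endpoints is δ = arccos(p₁·p₂) ≈ 2.712 rad (155.4°).
Interpolate at f = 0.73 with slerp weights a = sin((1−f)δ)/sin δ ≈ 1.606, b = sin(fδ)/sin δ ≈ 2.204.
p = a·p₁ + b·p₂ ≈ (-0.617, 0.189, 0.764); φ = arcsin(p_z) ≈ 49.82°, λ = atan2(p_y, p_x) ≈ 162.94°.

≈ 50°N, 163°E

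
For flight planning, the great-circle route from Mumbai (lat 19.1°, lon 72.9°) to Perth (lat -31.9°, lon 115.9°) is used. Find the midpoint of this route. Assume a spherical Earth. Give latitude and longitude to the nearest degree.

From cos δ = sin φ₁ sin φ₂ + cos φ₁ cos φ₂ cos Δλ, the central angle is δ ≈ 1.144 rad (65.6°).
Interpolate at f = 1/2 with slerp weights a = sin((1−f)δ)/sin δ ≈ 0.595, b = sin(fδ)/sin δ ≈ 0.595.
p = a·p₁ + b·p₂ ≈ (-0.055, 0.991, -0.120); φ = arcsin(p_z) ≈ -6.87°, λ = atan2(p_y, p_x) ≈ 93.19°.

≈ lat -7°, lon 93°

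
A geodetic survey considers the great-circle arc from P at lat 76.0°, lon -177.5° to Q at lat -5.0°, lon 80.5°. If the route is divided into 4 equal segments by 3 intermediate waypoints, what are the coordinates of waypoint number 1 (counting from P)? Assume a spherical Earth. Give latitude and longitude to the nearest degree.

≈ lat 64°, lon 112°

Write both endpoints as unit vectors p₁, p₂ with components (cos φ cos λ, cos φ sin λ, sin φ).
The central angle between the endpoints is δ = arccos(p₁·p₂) ≈ 1.706 rad (97.7°).
Interpolate at f = 1/4 with slerp weights a = sin((1−f)δ)/sin δ ≈ 0.967, b = sin(fδ)/sin δ ≈ 0.417.
p = a·p₁ + b·p₂ ≈ (-0.165, 0.400, 0.902); φ = arcsin(p_z) ≈ 64.36°, λ = atan2(p_y, p_x) ≈ 112.42°.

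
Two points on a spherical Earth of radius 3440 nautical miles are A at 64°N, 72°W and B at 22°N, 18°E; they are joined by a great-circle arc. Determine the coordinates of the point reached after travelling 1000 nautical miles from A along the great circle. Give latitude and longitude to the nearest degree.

≈ 62°N, 35°W

Convert each endpoint to a unit vector on the sphere (x = cos φ cos λ, y = cos φ sin λ, z = sin φ).
The central angle between the endpoints is δ = arccos(p₁·p₂) ≈ 1.227 rad (70.3°). The total great-circle distance is δ·R ≈ 1.227 × 3440 ≈ 4222 nmi, so the target fraction is f = 1000/4222 ≈ 0.237.
Interpolate at f ≈ 0.237 with slerp weights a = sin((1−f)δ)/sin δ ≈ 0.856, b = sin(fδ)/sin δ ≈ 0.304.
p = a·p₁ + b·p₂ ≈ (0.384, -0.269, 0.883); φ = arcsin(p_z) ≈ 62.01°, λ = atan2(p_y, p_x) ≈ -35.04°.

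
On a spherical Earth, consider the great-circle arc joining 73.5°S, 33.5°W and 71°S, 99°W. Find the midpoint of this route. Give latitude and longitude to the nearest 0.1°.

≈ 74.9°S, 68.8°W

Convert each endpoint to a unit vector on the sphere (x = cos φ cos λ, y = cos φ sin λ, z = sin φ).
The central angle between the endpoints is δ = arccos(p₁·p₂) ≈ 0.333 rad (19.1°).
Interpolate at f = 1/2 with slerp weights a = sin((1−f)δ)/sin δ ≈ 0.507, b = sin(fδ)/sin δ ≈ 0.507.
p = a·p₁ + b·p₂ ≈ (0.094, -0.243, -0.966); φ = arcsin(p_z) ≈ -74.92°, λ = atan2(p_y, p_x) ≈ -68.76°.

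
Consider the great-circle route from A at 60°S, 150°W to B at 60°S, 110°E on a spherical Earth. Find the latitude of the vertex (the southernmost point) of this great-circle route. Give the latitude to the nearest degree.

The great circle lies in the plane with unit normal n̂ = (p₁ × p₂)/|p₁ × p₂|.
Here n̂_z ≈ -0.348; the vertex latitude is φ_max = arccos|n̂_z| ≈ 69.6°.
Check via Clairaut: cos φ_max = |cos φ₁| · sin C = cos(60.0°)·sin(135.9°) ≈ 0.348, again giving ≈ 69.6°.

≈ 70°S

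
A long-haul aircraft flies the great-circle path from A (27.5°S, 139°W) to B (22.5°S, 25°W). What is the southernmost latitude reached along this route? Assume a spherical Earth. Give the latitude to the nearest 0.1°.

The great circle lies in the plane with unit normal n̂ = (p₁ × p₂)/|p₁ × p₂|.
Here n̂_z ≈ +0.758; the vertex latitude is φ_max = arccos|n̂_z| ≈ 40.7°.

≈ 40.7°S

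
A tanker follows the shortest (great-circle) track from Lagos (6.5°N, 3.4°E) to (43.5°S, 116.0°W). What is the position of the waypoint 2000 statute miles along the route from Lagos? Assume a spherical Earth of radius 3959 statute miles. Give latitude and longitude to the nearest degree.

≈ (14°S, 17°W)

From cos δ = sin φ₁ sin φ₂ + cos φ₁ cos φ₂ cos Δλ, the central angle is δ ≈ 2.017 rad (115.6°). The total great-circle distance is δ·R ≈ 2.017 × 3959 ≈ 7986 mi, so the target fraction is f = 2000/7986 ≈ 0.250.
Interpolate at f ≈ 0.250 with slerp weights a = sin((1−f)δ)/sin δ ≈ 1.107, b = sin(fδ)/sin δ ≈ 0.537.
p = a·p₁ + b·p₂ ≈ (0.927, -0.285, -0.244); φ = arcsin(p_z) ≈ -14.13°, λ = atan2(p_y, p_x) ≈ -17.07°.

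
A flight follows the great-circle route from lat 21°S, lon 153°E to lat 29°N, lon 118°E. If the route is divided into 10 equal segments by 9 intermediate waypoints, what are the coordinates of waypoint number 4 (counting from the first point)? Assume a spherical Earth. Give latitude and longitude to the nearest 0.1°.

≈ lat 0.9°S, lon 139.3°E

The haversine formula gives a central angle δ ≈ 1.053 rad (60.3°) between the endpoints.
Interpolate at f = 4/10 with slerp weights a = sin((1−f)δ)/sin δ ≈ 0.680, b = sin(fδ)/sin δ ≈ 0.471.
p = a·p₁ + b·p₂ ≈ (-0.759, 0.651, -0.015); φ = arcsin(p_z) ≈ -0.89°, λ = atan2(p_y, p_x) ≈ 139.35°.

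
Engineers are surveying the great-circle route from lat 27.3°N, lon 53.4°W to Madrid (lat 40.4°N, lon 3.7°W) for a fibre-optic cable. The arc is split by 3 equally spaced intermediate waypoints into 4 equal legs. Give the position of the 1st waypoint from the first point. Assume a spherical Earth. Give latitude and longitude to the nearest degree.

≈ lat 32°N, lon 43°W

The haversine formula gives a central angle δ ≈ 0.745 rad (42.7°) between the endpoints.
Interpolate at f = 1/4 with slerp weights a = sin((1−f)δ)/sin δ ≈ 0.782, b = sin(fδ)/sin δ ≈ 0.273.
p = a·p₁ + b·p₂ ≈ (0.622, -0.571, 0.536); φ = arcsin(p_z) ≈ 32.39°, λ = atan2(p_y, p_x) ≈ -42.57°.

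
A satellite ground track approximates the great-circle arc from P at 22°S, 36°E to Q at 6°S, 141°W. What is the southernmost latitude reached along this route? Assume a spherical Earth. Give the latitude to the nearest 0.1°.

≈ 84.1°S

The great circle lies in the plane with unit normal n̂ = (p₁ × p₂)/|p₁ × p₂|.
Here n̂_z ≈ -0.102; the vertex latitude is φ_max = arccos|n̂_z| ≈ 84.1°.
Check via Clairaut: cos φ_max = |cos φ₁| · sin C = cos(22.0°)·sin(173.7°) ≈ 0.102, again giving ≈ 84.1°.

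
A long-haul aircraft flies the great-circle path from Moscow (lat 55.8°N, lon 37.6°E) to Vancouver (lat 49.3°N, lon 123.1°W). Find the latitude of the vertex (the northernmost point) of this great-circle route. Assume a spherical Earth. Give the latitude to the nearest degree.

≈ 83°N

The great circle lies in the plane with unit normal n̂ = (p₁ × p₂)/|p₁ × p₂|.
Here n̂_z ≈ -0.126; the vertex latitude is φ_max = arccos|n̂_z| ≈ 82.7°.
Check via Clairaut: cos φ_max = |cos φ₁| · sin C = cos(55.8°)·sin(13.0°) ≈ 0.126, again giving ≈ 82.7°.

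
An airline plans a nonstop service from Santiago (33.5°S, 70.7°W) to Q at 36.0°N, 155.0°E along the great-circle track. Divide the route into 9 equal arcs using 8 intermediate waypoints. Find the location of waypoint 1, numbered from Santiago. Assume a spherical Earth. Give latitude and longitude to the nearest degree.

≈ 28°S, 88°W

From cos δ = sin φ₁ sin φ₂ + cos φ₁ cos φ₂ cos Δλ, the central angle is δ ≈ 2.491 rad (142.7°).
Interpolate at f = 1/9 with slerp weights a = sin((1−f)δ)/sin δ ≈ 1.321, b = sin(fδ)/sin δ ≈ 0.451.
p = a·p₁ + b·p₂ ≈ (0.033, -0.885, -0.464); φ = arcsin(p_z) ≈ -27.64°, λ = atan2(p_y, p_x) ≈ -87.84°.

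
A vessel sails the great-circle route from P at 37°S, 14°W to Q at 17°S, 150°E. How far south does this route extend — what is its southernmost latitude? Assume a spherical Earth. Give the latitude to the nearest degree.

The great circle lies in the plane with unit normal n̂ = (p₁ × p₂)/|p₁ × p₂|.
Here n̂_z ≈ +0.254; the vertex latitude is φ_max = arccos|n̂_z| ≈ 75.3°.
Check via Clairaut: cos φ_max = |cos φ₁| · sin C = cos(37.0°)·sin(161.5°) ≈ 0.254, again giving ≈ 75.3°.

≈ 75°S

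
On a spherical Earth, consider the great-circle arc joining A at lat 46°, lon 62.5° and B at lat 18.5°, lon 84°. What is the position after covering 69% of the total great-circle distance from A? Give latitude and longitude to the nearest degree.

≈ lat 27°, lon 79°

The haversine formula gives a central angle δ ≈ 0.571 rad (32.7°) between the endpoints.
Interpolate at f = 0.69 with slerp weights a = sin((1−f)δ)/sin δ ≈ 0.326, b = sin(fδ)/sin δ ≈ 0.710.
p = a·p₁ + b·p₂ ≈ (0.175, 0.871, 0.460); φ = arcsin(p_z) ≈ 27.37°, λ = atan2(p_y, p_x) ≈ 78.64°.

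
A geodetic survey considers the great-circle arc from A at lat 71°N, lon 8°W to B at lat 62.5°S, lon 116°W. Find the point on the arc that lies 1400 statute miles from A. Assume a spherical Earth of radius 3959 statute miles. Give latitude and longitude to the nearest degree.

From cos δ = sin φ₁ sin φ₂ + cos φ₁ cos φ₂ cos Δλ, the central angle is δ ≈ 2.658 rad (152.3°). The total great-circle distance is δ·R ≈ 2.658 × 3959 ≈ 10521 mi, so the target fraction is f = 1400/10521 ≈ 0.133.
Interpolate at f ≈ 0.133 with slerp weights a = sin((1−f)δ)/sin δ ≈ 1.597, b = sin(fδ)/sin δ ≈ 0.744.
p = a·p₁ + b·p₂ ≈ (0.364, -0.381, 0.850); φ = arcsin(p_z) ≈ 58.18°, λ = atan2(p_y, p_x) ≈ -46.31°.

≈ lat 58°N, lon 46°W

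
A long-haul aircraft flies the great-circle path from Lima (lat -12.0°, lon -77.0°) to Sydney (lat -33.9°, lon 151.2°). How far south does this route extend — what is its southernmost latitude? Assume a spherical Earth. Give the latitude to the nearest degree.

≈ -48°

The great circle lies in the plane with unit normal n̂ = (p₁ × p₂)/|p₁ × p₂|.
Here n̂_z ≈ -0.669; the vertex latitude is φ_max = arccos|n̂_z| ≈ 48.0°.
Check via Clairaut: cos φ_max = |cos φ₁| · sin C = cos(12.0°)·sin(136.9°) ≈ 0.669, again giving ≈ 48.0°.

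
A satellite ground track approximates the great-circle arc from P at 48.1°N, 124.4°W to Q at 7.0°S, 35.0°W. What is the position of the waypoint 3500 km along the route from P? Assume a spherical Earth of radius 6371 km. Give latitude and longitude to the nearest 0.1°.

≈ 37.1°N, 83.7°W

Convert each endpoint to a unit vector on the sphere (x = cos φ cos λ, y = cos φ sin λ, z = sin φ).
The central angle between the endpoints is δ = arccos(p₁·p₂) ≈ 1.655 rad (94.8°). The total great-circle distance is δ·R ≈ 1.655 × 6371 ≈ 10542 km, so the target fraction is f = 3500/10542 ≈ 0.332.
Interpolate at f ≈ 0.332 with slerp weights a = sin((1−f)δ)/sin δ ≈ 0.897, b = sin(fδ)/sin δ ≈ 0.524.
p = a·p₁ + b·p₂ ≈ (0.088, -0.792, 0.604); φ = arcsin(p_z) ≈ 37.13°, λ = atan2(p_y, p_x) ≈ -83.69°.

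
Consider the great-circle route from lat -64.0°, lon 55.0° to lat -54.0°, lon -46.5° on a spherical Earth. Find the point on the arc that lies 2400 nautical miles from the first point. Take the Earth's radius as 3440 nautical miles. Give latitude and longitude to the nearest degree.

≈ lat -60°, lon -38°

Convert each endpoint to a unit vector on the sphere (x = cos φ cos λ, y = cos φ sin λ, z = sin φ).
The central angle between the endpoints is δ = arccos(p₁·p₂) ≈ 0.829 rad (47.5°). The total great-circle distance is δ·R ≈ 0.829 × 3440 ≈ 2851 nmi, so the target fraction is f = 2400/2851 ≈ 0.842.
Interpolate at f ≈ 0.842 with slerp weights a = sin((1−f)δ)/sin δ ≈ 0.177, b = sin(fδ)/sin δ ≈ 0.872.
p = a·p₁ + b·p₂ ≈ (0.397, -0.308, -0.865); φ = arcsin(p_z) ≈ -59.83°, λ = atan2(p_y, p_x) ≈ -37.78°.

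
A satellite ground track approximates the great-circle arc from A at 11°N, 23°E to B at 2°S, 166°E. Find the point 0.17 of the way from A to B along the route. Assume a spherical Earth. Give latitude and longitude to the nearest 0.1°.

Convert each endpoint to a unit vector on the sphere (x = cos φ cos λ, y = cos φ sin λ, z = sin φ).
The central angle between the endpoints is δ = arccos(p₁·p₂) ≈ 2.482 rad (142.2°).
Interpolate at f = 0.17 with slerp weights a = sin((1−f)δ)/sin δ ≈ 1.440, b = sin(fδ)/sin δ ≈ 0.668.
p = a·p₁ + b·p₂ ≈ (0.653, 0.714, 0.251); φ = arcsin(p_z) ≈ 14.57°, λ = atan2(p_y, p_x) ≈ 47.53°.

≈ 14.6°N, 47.5°E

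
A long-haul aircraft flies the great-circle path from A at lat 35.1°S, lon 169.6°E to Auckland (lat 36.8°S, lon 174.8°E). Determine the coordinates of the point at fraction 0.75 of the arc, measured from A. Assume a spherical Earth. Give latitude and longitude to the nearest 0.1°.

≈ lat 36.4°S, lon 173.5°E

The haversine formula gives a central angle δ ≈ 0.079 rad (4.5°) between the endpoints.
Interpolate at f = 0.75 with slerp weights a = sin((1−f)δ)/sin δ ≈ 0.250, b = sin(fδ)/sin δ ≈ 0.750.
p = a·p₁ + b·p₂ ≈ (-0.800, 0.091, -0.593); φ = arcsin(p_z) ≈ -36.40°, λ = atan2(p_y, p_x) ≈ 173.48°.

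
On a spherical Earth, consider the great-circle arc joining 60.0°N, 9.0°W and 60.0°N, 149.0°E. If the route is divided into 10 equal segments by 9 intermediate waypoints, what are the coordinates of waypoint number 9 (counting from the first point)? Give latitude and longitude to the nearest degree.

Write both endpoints as unit vectors p₁, p₂ with components (cos φ cos λ, cos φ sin λ, sin φ).
The central angle between the endpoints is δ = arccos(p₁·p₂) ≈ 1.026 rad (58.8°).
Interpolate at f = 9/10 with slerp weights a = sin((1−f)δ)/sin δ ≈ 0.120, b = sin(fδ)/sin δ ≈ 0.933.
p = a·p₁ + b·p₂ ≈ (-0.341, 0.231, 0.911); φ = arcsin(p_z) ≈ 65.71°, λ = atan2(p_y, p_x) ≈ 145.87°.

≈ 66°N, 146°E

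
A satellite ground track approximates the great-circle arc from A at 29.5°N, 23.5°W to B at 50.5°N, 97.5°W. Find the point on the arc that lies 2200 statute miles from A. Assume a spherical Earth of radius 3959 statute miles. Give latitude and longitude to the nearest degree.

≈ 47°N, 58°W

Convert each endpoint to a unit vector on the sphere (x = cos φ cos λ, y = cos φ sin λ, z = sin φ).
The central angle between the endpoints is δ = arccos(p₁·p₂) ≈ 1.009 rad (57.8°). The total great-circle distance is δ·R ≈ 1.009 × 3959 ≈ 3995 mi, so the target fraction is f = 2200/3995 ≈ 0.551.
Interpolate at f ≈ 0.551 with slerp weights a = sin((1−f)δ)/sin δ ≈ 0.518, b = sin(fδ)/sin δ ≈ 0.623.
p = a·p₁ + b·p₂ ≈ (0.361, -0.573, 0.736); φ = arcsin(p_z) ≈ 47.38°, λ = atan2(p_y, p_x) ≈ -57.75°.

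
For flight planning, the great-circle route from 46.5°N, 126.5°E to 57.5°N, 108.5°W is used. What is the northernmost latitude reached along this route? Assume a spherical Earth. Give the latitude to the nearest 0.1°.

The great circle lies in the plane with unit normal n̂ = (p₁ × p₂)/|p₁ × p₂|.
Here n̂_z ≈ +0.331; the vertex latitude is φ_max = arccos|n̂_z| ≈ 70.7°.
Check via Clairaut: cos φ_max = |cos φ₁| · sin C = cos(46.5°)·sin(28.7°) ≈ 0.331, again giving ≈ 70.7°.

≈ 70.7°N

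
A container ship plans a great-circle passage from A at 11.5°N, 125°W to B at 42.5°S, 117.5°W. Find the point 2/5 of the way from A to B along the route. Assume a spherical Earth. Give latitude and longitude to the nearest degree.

≈ 10°S, 122°W

Convert each endpoint to a unit vector on the sphere (x = cos φ cos λ, y = cos φ sin λ, z = sin φ).
The central angle between the endpoints is δ = arccos(p₁·p₂) ≈ 0.950 rad (54.4°).
Interpolate at f = 2/5 with slerp weights a = sin((1−f)δ)/sin δ ≈ 0.663, b = sin(fδ)/sin δ ≈ 0.456.
p = a·p₁ + b·p₂ ≈ (-0.528, -0.831, -0.176); φ = arcsin(p_z) ≈ -10.13°, λ = atan2(p_y, p_x) ≈ -122.44°.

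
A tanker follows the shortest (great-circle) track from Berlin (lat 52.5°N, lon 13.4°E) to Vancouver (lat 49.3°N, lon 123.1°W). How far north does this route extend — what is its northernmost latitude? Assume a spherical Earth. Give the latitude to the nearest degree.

The great circle lies in the plane with unit normal n̂ = (p₁ × p₂)/|p₁ × p₂|.
Here n̂_z ≈ -0.288; the vertex latitude is φ_max = arccos|n̂_z| ≈ 73.3°.

≈ 73°N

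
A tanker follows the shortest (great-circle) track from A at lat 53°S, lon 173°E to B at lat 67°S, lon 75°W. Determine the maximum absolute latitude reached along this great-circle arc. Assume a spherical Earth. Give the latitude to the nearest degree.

≈ 73°S

The great circle lies in the plane with unit normal n̂ = (p₁ × p₂)/|p₁ × p₂|.
Here n̂_z ≈ +0.286; the vertex latitude is φ_max = arccos|n̂_z| ≈ 73.4°.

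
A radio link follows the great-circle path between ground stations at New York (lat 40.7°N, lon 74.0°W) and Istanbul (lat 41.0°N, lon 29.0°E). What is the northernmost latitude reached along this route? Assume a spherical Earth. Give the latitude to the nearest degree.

≈ 54°N

The great circle lies in the plane with unit normal n̂ = (p₁ × p₂)/|p₁ × p₂|.
Here n̂_z ≈ +0.584; the vertex latitude is φ_max = arccos|n̂_z| ≈ 54.2°.
Check via Clairaut: cos φ_max = |cos φ₁| · sin C = cos(40.7°)·sin(50.4°) ≈ 0.584, again giving ≈ 54.2°.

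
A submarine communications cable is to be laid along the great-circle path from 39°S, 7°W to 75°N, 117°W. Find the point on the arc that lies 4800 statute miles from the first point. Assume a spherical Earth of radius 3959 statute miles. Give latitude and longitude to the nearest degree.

≈ 28°N, 27°W

From cos δ = sin φ₁ sin φ₂ + cos φ₁ cos φ₂ cos Δλ, the central angle is δ ≈ 2.314 rad (132.6°). The total great-circle distance is δ·R ≈ 2.314 × 3959 ≈ 9161 mi, so the target fraction is f = 4800/9161 ≈ 0.524.
Interpolate at f ≈ 0.524 with slerp weights a = sin((1−f)δ)/sin δ ≈ 1.211, b = sin(fδ)/sin δ ≈ 1.272.
p = a·p₁ + b·p₂ ≈ (0.785, -0.408, 0.466); φ = arcsin(p_z) ≈ 27.79°, λ = atan2(p_y, p_x) ≈ -27.47°.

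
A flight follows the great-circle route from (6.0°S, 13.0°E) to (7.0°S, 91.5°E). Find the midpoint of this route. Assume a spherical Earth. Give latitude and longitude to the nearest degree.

≈ (8°S, 52°E)

From cos δ = sin φ₁ sin φ₂ + cos φ₁ cos φ₂ cos Δλ, the central angle is δ ≈ 1.360 rad (77.9°).
Interpolate at f = 1/2 with slerp weights a = sin((1−f)δ)/sin δ ≈ 0.643, b = sin(fδ)/sin δ ≈ 0.643.
p = a·p₁ + b·p₂ ≈ (0.606, 0.782, -0.146); φ = arcsin(p_z) ≈ -8.37°, λ = atan2(p_y, p_x) ≈ 52.20°.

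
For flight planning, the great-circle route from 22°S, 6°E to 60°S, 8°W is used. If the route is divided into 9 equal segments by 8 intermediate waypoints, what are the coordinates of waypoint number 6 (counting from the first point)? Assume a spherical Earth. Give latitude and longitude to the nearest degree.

Write both endpoints as unit vectors p₁, p₂ with components (cos φ cos λ, cos φ sin λ, sin φ).
The central angle between the endpoints is δ = arccos(p₁·p₂) ≈ 0.685 rad (39.3°).
Interpolate at f = 6/9 with slerp weights a = sin((1−f)δ)/sin δ ≈ 0.358, b = sin(fδ)/sin δ ≈ 0.697.
p = a·p₁ + b·p₂ ≈ (0.675, -0.014, -0.738); φ = arcsin(p_z) ≈ -47.53°, λ = atan2(p_y, p_x) ≈ -1.17°.

≈ 48°S, 1°W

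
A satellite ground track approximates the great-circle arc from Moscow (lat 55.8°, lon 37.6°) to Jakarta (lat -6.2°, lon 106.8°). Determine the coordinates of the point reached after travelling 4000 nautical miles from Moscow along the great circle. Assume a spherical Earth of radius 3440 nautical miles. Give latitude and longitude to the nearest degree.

From cos δ = sin φ₁ sin φ₂ + cos φ₁ cos φ₂ cos Δλ, the central angle is δ ≈ 1.461 rad (83.7°). The total great-circle distance is δ·R ≈ 1.461 × 3440 ≈ 5027 nmi, so the target fraction is f = 4000/5027 ≈ 0.796.
Interpolate at f ≈ 0.796 with slerp weights a = sin((1−f)δ)/sin δ ≈ 0.296, b = sin(fδ)/sin δ ≈ 0.923.
p = a·p₁ + b·p₂ ≈ (-0.134, 0.980, 0.145); φ = arcsin(p_z) ≈ 8.34°, λ = atan2(p_y, p_x) ≈ 97.75°.

≈ lat 8°, lon 98°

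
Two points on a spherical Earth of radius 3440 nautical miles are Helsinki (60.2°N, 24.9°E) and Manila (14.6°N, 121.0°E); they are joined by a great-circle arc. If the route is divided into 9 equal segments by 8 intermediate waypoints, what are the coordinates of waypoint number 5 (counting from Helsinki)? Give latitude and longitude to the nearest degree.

The haversine formula gives a central angle δ ≈ 1.402 rad (80.3°) between the endpoints.
Interpolate at f = 5/9 with slerp weights a = sin((1−f)δ)/sin δ ≈ 0.592, b = sin(fδ)/sin δ ≈ 0.713.
p = a·p₁ + b·p₂ ≈ (-0.088, 0.715, 0.693); φ = arcsin(p_z) ≈ 43.90°, λ = atan2(p_y, p_x) ≈ 97.04°.

≈ (44°N, 97°E)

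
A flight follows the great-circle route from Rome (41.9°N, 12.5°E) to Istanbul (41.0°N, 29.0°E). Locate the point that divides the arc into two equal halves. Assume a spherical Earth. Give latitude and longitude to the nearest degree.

The haversine formula gives a central angle δ ≈ 0.216 rad (12.4°) between the endpoints.
Interpolate at f = 1/2 with slerp weights a = sin((1−f)δ)/sin δ ≈ 0.503, b = sin(fδ)/sin δ ≈ 0.503.
p = a·p₁ + b·p₂ ≈ (0.697, 0.265, 0.666); φ = arcsin(p_z) ≈ 41.75°, λ = atan2(p_y, p_x) ≈ 20.81°.

≈ 42°N, 21°E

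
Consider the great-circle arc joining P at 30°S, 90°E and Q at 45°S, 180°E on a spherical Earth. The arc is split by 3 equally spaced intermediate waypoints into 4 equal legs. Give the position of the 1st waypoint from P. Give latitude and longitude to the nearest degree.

From cos δ = sin φ₁ sin φ₂ + cos φ₁ cos φ₂ cos Δλ, the central angle is δ ≈ 1.209 rad (69.3°).
Interpolate at f = 1/4 with slerp weights a = sin((1−f)δ)/sin δ ≈ 0.842, b = sin(fδ)/sin δ ≈ 0.318.
p = a·p₁ + b·p₂ ≈ (-0.225, 0.729, -0.646); φ = arcsin(p_z) ≈ -40.25°, λ = atan2(p_y, p_x) ≈ 107.15°.

≈ 40°S, 107°E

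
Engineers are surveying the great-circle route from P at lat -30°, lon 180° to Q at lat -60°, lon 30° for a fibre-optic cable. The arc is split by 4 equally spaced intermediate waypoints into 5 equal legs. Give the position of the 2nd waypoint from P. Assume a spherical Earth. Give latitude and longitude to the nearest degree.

≈ lat -63°, lon 162°

Convert each endpoint to a unit vector on the sphere (x = cos φ cos λ, y = cos φ sin λ, z = sin φ).
The central angle between the endpoints is δ = arccos(p₁·p₂) ≈ 1.513 rad (86.7°).
Interpolate at f = 2/5 with slerp weights a = sin((1−f)δ)/sin δ ≈ 0.789, b = sin(fδ)/sin δ ≈ 0.570.
p = a·p₁ + b·p₂ ≈ (-0.437, 0.142, -0.888); φ = arcsin(p_z) ≈ -62.64°, λ = atan2(p_y, p_x) ≈ 161.94°.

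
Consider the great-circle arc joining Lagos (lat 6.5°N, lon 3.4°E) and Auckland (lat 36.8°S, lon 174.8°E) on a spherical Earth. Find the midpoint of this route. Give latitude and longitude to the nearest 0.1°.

Write both endpoints as unit vectors p₁, p₂ with components (cos φ cos λ, cos φ sin λ, sin φ).
The central angle between the endpoints is δ = arccos(p₁·p₂) ≈ 2.595 rad (148.7°).
Interpolate at f = 1/2 with slerp weights a = sin((1−f)δ)/sin δ ≈ 1.853, b = sin(fδ)/sin δ ≈ 1.853.
p = a·p₁ + b·p₂ ≈ (0.360, 0.244, -0.900); φ = arcsin(p_z) ≈ -64.22°, λ = atan2(p_y, p_x) ≈ 34.08°.

≈ lat 64.2°S, lon 34.1°E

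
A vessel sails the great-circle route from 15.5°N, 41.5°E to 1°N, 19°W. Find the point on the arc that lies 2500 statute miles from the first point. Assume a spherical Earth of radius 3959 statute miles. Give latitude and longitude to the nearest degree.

The haversine formula gives a central angle δ ≈ 1.071 rad (61.4°) between the endpoints. The total great-circle distance is δ·R ≈ 1.071 × 3959 ≈ 4241 mi, so the target fraction is f = 2500/4241 ≈ 0.590.
Interpolate at f ≈ 0.590 with slerp weights a = sin((1−f)δ)/sin δ ≈ 0.485, b = sin(fδ)/sin δ ≈ 0.673.
p = a·p₁ + b·p₂ ≈ (0.986, 0.091, 0.141); φ = arcsin(p_z) ≈ 8.12°, λ = atan2(p_y, p_x) ≈ 5.26°.

≈ 8°N, 5°E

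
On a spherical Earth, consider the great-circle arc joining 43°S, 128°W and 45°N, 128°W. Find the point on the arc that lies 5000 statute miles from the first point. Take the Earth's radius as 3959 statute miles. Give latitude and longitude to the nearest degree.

≈ 29°N, 128°W

Write both endpoints as unit vectors p₁, p₂ with components (cos φ cos λ, cos φ sin λ, sin φ).
The central angle between the endpoints is δ = arccos(p₁·p₂) ≈ 1.536 rad (88.0°). The total great-circle distance is δ·R ≈ 1.536 × 3959 ≈ 6081 mi, so the target fraction is f = 5000/6081 ≈ 0.822.
Interpolate at f ≈ 0.822 with slerp weights a = sin((1−f)δ)/sin δ ≈ 0.270, b = sin(fδ)/sin δ ≈ 0.954.
p = a·p₁ + b·p₂ ≈ (-0.537, -0.687, 0.490); φ = arcsin(p_z) ≈ 29.36°, λ = atan2(p_y, p_x) ≈ -128.00°.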